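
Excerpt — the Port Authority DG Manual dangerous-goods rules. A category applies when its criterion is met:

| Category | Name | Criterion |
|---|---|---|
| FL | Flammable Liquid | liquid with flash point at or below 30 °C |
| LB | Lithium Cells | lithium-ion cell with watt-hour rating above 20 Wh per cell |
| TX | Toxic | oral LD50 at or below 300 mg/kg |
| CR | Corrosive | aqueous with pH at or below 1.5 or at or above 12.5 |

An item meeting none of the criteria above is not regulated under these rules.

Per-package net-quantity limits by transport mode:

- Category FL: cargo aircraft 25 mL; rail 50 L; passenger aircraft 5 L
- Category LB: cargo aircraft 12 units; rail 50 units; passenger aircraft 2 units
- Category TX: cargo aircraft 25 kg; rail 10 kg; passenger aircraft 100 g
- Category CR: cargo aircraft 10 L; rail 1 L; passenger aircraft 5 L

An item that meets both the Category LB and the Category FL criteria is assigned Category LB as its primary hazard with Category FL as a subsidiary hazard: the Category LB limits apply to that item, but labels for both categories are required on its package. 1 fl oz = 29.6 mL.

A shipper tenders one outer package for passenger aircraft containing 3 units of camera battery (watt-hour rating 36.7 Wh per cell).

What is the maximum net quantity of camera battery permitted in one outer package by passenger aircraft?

Watt-hour rating 36.7 Wh per cell meets the Category LB criterion (Lithium Cells), so the camera battery is Category LB.
The passenger aircraft limit for Category LB is 2 units.

2 units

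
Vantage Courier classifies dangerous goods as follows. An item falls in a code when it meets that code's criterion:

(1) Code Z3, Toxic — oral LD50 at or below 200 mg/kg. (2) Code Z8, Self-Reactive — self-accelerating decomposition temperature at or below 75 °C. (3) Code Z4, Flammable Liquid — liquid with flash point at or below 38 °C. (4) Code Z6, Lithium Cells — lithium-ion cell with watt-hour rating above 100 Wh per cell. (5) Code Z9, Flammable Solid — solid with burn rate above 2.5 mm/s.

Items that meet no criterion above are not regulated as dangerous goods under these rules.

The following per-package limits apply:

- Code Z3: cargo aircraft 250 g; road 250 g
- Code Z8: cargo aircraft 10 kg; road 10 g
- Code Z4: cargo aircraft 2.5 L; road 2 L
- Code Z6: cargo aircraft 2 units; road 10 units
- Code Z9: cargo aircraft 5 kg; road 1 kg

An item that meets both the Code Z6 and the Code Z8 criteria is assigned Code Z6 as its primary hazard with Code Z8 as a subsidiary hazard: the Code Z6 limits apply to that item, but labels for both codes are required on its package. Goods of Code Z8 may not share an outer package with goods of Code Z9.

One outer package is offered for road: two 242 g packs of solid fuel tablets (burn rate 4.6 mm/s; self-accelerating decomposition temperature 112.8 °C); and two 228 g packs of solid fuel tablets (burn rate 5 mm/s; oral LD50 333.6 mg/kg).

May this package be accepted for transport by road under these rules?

The solid fuel tablets have burn rate 4.6 mm/s, which is > 2.5 mm/s, so they are Code Z9 (Flammable Solid).
With burn rate 5 mm/s (> 2.5 mm/s), the solid fuel tablets fall in Code Z9.
Total Code Z9: (two 242 g packs = 484 g) + (two 228 g packs = 456 g) = 940 g.
940 g ≤ 1 kg (road limit, Code Z9) — within limit.

Yes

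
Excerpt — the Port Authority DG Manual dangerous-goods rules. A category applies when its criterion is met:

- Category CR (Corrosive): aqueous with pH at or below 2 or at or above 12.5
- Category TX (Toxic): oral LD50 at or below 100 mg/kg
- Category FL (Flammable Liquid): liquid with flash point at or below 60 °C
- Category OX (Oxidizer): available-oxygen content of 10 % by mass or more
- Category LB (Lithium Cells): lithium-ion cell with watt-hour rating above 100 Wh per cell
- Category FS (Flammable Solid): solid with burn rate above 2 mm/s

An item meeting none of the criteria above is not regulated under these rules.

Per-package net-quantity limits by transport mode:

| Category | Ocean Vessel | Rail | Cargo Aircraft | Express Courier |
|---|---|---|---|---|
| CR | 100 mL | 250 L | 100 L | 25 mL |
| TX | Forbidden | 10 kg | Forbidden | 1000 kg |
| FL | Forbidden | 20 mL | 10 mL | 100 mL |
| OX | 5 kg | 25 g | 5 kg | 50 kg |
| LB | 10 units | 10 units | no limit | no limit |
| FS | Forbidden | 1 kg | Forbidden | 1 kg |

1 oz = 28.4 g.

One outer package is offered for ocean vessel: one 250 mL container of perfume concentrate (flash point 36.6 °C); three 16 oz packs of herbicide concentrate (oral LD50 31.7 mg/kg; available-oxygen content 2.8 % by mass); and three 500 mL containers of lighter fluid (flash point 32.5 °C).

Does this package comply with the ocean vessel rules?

Flash point 36.6 °C meets the Category FL criterion (Flammable Liquid), so the perfume concentrate is Category FL.
Herbicide concentrate: oral LD50 31.7 mg/kg ≤ 100 mg/kg → Category TX (Toxic).
With flash point 32.5 °C (≤ 60 °C), the lighter fluid falls in Category FL.
Total Category FL: 250 mL + (three 500 mL containers = 1.5 L) = 1.75 L.
Category FL is Forbidden by ocean vessel.
Category TX quantity: three 16 oz packs = 1363.2 g.
Category TX is Forbidden by ocean vessel.

No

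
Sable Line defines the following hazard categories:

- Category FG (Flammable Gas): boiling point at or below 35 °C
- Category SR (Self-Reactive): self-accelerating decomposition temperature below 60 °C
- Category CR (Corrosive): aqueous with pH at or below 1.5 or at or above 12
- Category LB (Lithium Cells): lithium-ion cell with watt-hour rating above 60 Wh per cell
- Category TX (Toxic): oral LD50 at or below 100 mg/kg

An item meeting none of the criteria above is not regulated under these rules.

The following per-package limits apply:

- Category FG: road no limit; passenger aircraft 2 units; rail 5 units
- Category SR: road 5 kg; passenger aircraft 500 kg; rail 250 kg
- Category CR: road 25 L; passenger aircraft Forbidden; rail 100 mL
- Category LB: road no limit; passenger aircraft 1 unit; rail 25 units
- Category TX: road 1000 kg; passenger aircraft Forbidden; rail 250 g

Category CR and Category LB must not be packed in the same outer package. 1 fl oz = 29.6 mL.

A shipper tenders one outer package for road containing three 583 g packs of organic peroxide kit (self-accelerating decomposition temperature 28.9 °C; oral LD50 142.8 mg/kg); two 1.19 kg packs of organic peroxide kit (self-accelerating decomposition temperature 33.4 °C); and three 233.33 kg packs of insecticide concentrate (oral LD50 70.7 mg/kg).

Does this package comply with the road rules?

Organic peroxide kit: self-accelerating decomposition temperature 28.9 °C < 60 °C → Category SR (Self-Reactive).
With self-accelerating decomposition temperature 33.4 °C (< 60 °C), the organic peroxide kit falls in Category SR.
Oral LD50 70.7 mg/kg meets the Category TX criterion (Toxic), so the insecticide concentrate is Category TX.
Category SR net quantity: (three 583 g packs = 1.749 kg) + (two 1.19 kg packs = 2.38 kg) = 4.129 kg.
4.129 kg ≤ 5 kg (road limit, Category SR) — within limit.
Category TX quantity: three 233.33 kg packs = 699.99 kg.
That is within the Category TX road limit of 1000 kg.
The segregation rule (Category CR with Category LB) does not apply to Category SR with Category TX.
Every hazard category is within its road limit and no segregation rule is violated.

Yes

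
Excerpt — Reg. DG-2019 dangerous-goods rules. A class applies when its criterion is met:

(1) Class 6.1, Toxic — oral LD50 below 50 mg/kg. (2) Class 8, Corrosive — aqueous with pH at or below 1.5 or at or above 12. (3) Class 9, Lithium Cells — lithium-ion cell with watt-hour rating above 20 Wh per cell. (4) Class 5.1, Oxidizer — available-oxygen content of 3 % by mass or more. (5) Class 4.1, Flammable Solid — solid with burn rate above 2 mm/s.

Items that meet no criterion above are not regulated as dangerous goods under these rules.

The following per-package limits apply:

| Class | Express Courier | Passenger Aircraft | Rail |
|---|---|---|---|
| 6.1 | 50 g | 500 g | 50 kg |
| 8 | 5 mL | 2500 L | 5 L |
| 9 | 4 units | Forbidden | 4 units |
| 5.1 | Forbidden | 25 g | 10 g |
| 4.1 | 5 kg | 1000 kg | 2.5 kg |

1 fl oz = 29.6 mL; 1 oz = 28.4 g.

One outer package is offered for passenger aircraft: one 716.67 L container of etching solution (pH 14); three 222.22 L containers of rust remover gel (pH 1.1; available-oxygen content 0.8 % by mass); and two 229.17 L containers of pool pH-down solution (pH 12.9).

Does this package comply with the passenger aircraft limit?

Yes

Etching solution: pH 14 ≥ 12 → Class 8 (Corrosive).
The rust remover gel has pH 1.1, which is ≤ 1.5, so it is Class 8 (Corrosive).
pH 12.9 meets the Class 8 criterion (Corrosive), so the pool pH-down solution is Class 8.
Class 8 net quantity: 716.67 L + (three 222.22 L containers = 666.66 L) + (two 229.17 L containers = 458.34 L) = 1841.67 L.
1841.67 L ≤ 2500 L (passenger aircraft limit, Class 8) — within limit.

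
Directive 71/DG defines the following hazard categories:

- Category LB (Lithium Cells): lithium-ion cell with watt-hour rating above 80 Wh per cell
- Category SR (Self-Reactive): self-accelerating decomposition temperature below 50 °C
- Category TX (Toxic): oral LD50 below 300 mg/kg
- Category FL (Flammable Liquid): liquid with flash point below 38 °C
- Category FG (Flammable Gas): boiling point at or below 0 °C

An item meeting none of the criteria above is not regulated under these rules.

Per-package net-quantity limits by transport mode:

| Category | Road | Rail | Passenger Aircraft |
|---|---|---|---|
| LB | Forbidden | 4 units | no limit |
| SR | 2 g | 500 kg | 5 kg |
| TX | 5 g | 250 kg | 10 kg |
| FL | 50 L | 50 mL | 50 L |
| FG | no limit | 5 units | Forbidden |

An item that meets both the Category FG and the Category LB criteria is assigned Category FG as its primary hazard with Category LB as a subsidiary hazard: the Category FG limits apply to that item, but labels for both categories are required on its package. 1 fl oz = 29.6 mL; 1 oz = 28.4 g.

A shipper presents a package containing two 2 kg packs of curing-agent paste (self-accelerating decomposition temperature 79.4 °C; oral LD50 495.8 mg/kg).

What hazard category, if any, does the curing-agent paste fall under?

self-accelerating decomposition temperature 79.4 °C is not below 50 °C, so Category SR does not apply.
oral LD50 495.8 mg/kg is not below 300 mg/kg, so Category TX does not apply.
No criterion is met, so the item is not regulated.

Not regulated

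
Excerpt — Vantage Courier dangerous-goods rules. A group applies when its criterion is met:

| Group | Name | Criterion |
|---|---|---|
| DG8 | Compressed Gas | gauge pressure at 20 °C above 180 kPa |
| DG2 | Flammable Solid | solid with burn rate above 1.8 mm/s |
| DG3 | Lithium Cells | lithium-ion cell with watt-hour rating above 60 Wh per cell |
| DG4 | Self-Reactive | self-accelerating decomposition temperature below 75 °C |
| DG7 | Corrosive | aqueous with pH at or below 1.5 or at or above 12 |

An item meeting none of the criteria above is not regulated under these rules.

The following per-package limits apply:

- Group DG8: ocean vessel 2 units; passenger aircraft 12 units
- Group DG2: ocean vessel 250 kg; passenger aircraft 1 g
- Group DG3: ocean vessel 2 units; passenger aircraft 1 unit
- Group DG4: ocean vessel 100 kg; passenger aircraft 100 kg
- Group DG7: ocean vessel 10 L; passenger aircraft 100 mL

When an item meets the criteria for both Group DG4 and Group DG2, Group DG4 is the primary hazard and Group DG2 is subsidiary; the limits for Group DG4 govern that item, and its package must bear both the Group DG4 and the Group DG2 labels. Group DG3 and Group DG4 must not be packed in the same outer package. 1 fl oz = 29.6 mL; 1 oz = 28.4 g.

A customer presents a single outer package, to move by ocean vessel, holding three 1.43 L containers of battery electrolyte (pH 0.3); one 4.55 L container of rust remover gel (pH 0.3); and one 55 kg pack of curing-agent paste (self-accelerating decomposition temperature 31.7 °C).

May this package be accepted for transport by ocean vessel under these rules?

Battery electrolyte: pH 0.3 ≤ 1.5 → Group DG7 (Corrosive).
pH 0.3 meets the Group DG7 criterion (Corrosive), so the rust remover gel is Group DG7.
Curing-agent paste: self-accelerating decomposition temperature 31.7 °C < 75 °C → Group DG4 (Self-Reactive).
Total Group DG7: (three 1.43 L containers = 4.29 L) + 4.55 L = 8.84 L.
8.84 L is within the ocean vessel limit of 10 L for Group DG7.
Group DG4 quantity: 55 kg.
That is within the Group DG4 ocean vessel limit of 100 kg.
The segregation rule (Group DG3 with Group DG4) does not apply to Group DG7 with Group DG4.
Every hazard group is within its ocean vessel limit and no segregation rule is violated.

Yes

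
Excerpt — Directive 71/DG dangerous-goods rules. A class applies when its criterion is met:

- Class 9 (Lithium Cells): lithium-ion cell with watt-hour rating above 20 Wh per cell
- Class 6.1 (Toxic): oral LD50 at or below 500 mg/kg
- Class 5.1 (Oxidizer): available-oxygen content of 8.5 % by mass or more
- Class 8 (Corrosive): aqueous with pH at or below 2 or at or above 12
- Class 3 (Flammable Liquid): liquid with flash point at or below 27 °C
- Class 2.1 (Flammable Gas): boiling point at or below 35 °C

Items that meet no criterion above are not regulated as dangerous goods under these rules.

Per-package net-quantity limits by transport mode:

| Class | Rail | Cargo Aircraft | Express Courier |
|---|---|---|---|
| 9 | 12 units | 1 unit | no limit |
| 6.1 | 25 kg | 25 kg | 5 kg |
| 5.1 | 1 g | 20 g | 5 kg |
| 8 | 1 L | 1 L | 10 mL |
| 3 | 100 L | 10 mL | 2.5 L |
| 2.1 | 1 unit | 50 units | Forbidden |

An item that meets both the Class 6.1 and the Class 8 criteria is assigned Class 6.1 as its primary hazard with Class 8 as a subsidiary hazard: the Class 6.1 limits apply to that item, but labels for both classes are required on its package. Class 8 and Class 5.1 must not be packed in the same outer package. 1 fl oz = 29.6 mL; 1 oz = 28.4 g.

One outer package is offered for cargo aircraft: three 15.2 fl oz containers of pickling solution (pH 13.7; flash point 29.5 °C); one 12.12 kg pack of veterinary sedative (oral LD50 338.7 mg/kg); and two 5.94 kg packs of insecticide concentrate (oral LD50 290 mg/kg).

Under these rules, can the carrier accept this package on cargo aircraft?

With pH 13.7 (≥ 12), the pickling solution falls in Class 8.
The veterinary sedative has oral LD50 338.7 mg/kg, which is ≤ 500 mg/kg, so it is Class 6.1 (Toxic).
Insecticide concentrate: oral LD50 290 mg/kg ≤ 500 mg/kg → Class 6.1 (Toxic).
Class 8 quantity: three 15.2 fl oz containers = 1349.76 mL.
1349.76 mL > 1 L (cargo aircraft limit, Class 8) — over the limit.
Total Class 6.1: 12.12 kg + (two 5.94 kg packs = 11.88 kg) = 24 kg.
That is within the Class 6.1 cargo aircraft limit of 25 kg.
The segregation rule (Class 8 with Class 5.1) does not apply to Class 8 with Class 6.1.

No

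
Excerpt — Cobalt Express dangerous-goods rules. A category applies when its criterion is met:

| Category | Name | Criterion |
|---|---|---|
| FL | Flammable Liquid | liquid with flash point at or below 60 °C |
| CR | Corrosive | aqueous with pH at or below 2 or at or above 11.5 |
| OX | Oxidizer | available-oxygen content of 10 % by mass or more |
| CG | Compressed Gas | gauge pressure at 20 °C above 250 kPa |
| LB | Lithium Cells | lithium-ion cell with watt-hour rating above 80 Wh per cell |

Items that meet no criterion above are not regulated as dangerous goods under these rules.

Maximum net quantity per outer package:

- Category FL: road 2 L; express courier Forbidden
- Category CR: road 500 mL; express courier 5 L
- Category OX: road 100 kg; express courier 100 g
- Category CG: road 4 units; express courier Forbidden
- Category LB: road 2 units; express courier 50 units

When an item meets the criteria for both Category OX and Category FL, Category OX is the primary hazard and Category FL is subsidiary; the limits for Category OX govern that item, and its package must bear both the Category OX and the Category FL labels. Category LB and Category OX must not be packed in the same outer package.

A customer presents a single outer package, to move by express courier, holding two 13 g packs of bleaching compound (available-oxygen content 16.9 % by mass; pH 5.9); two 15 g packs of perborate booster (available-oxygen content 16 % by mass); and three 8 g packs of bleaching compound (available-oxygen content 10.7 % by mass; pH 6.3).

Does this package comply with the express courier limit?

Bleaching compound: available-oxygen content 16.9 % by mass ≥ 10 % by mass → Category OX (Oxidizer).
Perborate booster: available-oxygen content 16 % by mass ≥ 10 % by mass → Category OX (Oxidizer).
The bleaching compound has available-oxygen content 10.7 % by mass, which is ≥ 10 % by mass, so it is Category OX (Oxidizer).
Total Category OX: (two 13 g packs = 26 g) + (two 15 g packs = 30 g) + (three 8 g packs = 24 g) = 80 g.
80 g is within the express courier limit of 100 g for Category OX.

Yes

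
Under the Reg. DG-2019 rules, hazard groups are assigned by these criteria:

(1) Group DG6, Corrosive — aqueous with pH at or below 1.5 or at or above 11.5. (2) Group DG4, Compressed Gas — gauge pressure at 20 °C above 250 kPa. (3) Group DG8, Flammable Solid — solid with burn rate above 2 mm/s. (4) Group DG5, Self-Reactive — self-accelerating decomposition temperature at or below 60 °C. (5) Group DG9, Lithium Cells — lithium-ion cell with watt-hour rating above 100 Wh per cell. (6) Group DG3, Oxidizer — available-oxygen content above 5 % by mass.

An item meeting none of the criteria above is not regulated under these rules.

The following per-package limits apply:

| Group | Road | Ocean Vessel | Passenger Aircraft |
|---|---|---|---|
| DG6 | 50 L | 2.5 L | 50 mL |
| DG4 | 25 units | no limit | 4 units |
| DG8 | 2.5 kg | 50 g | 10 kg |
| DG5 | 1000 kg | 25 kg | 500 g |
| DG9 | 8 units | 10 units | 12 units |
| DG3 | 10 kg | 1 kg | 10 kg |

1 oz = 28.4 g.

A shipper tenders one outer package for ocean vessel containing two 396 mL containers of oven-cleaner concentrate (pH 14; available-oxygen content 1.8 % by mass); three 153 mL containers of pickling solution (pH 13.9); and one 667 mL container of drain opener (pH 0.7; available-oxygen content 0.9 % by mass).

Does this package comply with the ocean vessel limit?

Yes

With pH 14 (≥ 11.5), the oven-cleaner concentrate falls in Group DG6.
pH 13.9 meets the Group DG6 criterion (Corrosive), so the pickling solution is Group DG6.
pH 0.7 meets the Group DG6 criterion (Corrosive), so the drain opener is Group DG6.
Group DG6 net quantity: (two 396 mL containers = 792 mL) + (three 153 mL containers = 459 mL) + 667 mL = 1.918 L.
That is within the Group DG6 ocean vessel limit of 2.5 L.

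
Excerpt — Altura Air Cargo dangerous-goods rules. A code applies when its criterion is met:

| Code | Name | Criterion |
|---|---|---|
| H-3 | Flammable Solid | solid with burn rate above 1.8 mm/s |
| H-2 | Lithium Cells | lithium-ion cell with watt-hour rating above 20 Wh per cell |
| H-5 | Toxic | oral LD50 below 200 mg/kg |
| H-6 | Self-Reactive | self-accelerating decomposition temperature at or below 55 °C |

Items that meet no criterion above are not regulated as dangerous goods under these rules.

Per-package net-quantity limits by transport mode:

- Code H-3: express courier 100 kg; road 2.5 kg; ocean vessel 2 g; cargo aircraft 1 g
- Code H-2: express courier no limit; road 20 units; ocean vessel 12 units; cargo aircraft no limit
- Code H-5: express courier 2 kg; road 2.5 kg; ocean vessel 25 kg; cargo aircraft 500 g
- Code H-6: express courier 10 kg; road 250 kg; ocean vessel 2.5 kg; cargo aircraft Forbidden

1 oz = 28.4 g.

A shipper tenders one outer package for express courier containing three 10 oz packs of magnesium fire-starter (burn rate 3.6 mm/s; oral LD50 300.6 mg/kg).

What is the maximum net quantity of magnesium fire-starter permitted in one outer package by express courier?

100 kg

The magnesium fire-starter has burn rate 3.6 mm/s, which is > 1.8 mm/s, so it is Code H-3 (Flammable Solid).
The express courier limit for Code H-3 is 100 kg.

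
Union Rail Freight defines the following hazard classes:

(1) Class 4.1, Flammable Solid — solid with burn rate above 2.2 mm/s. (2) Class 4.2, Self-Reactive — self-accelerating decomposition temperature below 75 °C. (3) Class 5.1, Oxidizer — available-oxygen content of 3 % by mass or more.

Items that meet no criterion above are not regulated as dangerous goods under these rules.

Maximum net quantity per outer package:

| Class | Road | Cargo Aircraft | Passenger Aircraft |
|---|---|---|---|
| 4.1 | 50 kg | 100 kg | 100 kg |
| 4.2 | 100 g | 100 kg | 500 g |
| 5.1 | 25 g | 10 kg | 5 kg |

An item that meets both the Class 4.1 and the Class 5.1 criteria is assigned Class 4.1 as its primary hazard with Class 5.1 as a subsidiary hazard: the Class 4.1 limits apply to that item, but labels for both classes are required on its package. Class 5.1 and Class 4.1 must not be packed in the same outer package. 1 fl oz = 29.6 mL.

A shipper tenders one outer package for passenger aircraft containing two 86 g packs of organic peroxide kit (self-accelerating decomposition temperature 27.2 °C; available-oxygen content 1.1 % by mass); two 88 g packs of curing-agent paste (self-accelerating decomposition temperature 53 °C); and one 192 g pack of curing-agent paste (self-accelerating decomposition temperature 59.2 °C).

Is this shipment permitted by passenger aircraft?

No

Organic peroxide kit: self-accelerating decomposition temperature 27.2 °C < 75 °C → Class 4.2 (Self-Reactive).
The curing-agent paste has self-accelerating decomposition temperature 53 °C, which is < 75 °C, so it is Class 4.2 (Self-Reactive).
The curing-agent paste has self-accelerating decomposition temperature 59.2 °C, which is < 75 °C, so it is Class 4.2 (Self-Reactive).
Class 4.2 net quantity: (two 86 g packs = 172 g) + (two 88 g packs = 176 g) + 192 g = 540 g.
That exceeds the Class 4.2 passenger aircraft limit of 500 g.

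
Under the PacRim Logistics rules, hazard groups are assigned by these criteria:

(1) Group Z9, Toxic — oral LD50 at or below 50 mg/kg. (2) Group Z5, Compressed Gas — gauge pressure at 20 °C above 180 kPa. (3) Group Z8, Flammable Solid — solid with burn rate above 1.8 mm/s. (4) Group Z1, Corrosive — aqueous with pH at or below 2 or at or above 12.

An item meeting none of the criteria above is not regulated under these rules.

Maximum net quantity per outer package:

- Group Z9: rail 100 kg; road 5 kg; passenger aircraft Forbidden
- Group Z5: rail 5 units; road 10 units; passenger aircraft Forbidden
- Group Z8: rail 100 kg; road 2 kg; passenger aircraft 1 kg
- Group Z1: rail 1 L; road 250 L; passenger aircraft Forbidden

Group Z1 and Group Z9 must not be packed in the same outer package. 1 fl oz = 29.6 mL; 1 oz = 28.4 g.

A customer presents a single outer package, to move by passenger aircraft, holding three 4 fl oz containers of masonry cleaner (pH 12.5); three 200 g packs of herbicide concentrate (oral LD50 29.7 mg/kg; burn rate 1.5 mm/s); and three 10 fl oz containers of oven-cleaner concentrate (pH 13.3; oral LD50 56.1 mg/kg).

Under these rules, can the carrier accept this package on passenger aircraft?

No

With pH 12.5 (≥ 12), the masonry cleaner falls in Group Z1.
The herbicide concentrate has oral LD50 29.7 mg/kg, which is ≤ 50 mg/kg, so it is Group Z9 (Toxic).
Oven-cleaner concentrate: pH 13.3 ≥ 12 → Group Z1 (Corrosive).
Total Group Z1: (three 4 fl oz containers = 355.2 mL) + (three 10 fl oz containers = 888 mL) = 1243.2 mL.
By passenger aircraft, Group Z1 is Forbidden regardless of quantity.
Group Z9 quantity: three 200 g packs = 600 g.
By passenger aircraft, Group Z9 is Forbidden regardless of quantity.
Group Z1 and Group Z9 may not share an outer package.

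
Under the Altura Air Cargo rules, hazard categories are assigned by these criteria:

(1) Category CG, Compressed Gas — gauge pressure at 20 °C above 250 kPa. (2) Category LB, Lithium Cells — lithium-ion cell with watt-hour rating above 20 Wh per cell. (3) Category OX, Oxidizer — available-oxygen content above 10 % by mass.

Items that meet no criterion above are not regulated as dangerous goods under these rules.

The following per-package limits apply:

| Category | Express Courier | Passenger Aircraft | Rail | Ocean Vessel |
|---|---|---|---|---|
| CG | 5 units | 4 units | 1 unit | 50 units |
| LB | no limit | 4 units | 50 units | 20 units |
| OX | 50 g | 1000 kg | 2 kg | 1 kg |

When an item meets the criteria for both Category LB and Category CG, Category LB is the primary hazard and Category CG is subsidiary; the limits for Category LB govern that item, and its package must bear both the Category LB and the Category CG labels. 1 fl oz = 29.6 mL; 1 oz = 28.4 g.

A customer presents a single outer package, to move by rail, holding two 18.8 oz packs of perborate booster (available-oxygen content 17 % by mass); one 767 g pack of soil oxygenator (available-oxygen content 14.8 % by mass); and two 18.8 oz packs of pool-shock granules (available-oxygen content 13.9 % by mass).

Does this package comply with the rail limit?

The perborate booster has available-oxygen content 17 % by mass, which is > 10 % by mass, so it is Category OX (Oxidizer).
The soil oxygenator has available-oxygen content 14.8 % by mass, which is > 10 % by mass, so it is Category OX (Oxidizer).
The pool-shock granules have available-oxygen content 13.9 % by mass, which is > 10 % by mass, so they are Category OX (Oxidizer).
Total Category OX: (two 18.8 oz packs = 1067.84 g) + 767 g + (two 18.8 oz packs = 1067.84 g) = 2902.68 g.
That exceeds the Category OX rail limit of 2 kg.

No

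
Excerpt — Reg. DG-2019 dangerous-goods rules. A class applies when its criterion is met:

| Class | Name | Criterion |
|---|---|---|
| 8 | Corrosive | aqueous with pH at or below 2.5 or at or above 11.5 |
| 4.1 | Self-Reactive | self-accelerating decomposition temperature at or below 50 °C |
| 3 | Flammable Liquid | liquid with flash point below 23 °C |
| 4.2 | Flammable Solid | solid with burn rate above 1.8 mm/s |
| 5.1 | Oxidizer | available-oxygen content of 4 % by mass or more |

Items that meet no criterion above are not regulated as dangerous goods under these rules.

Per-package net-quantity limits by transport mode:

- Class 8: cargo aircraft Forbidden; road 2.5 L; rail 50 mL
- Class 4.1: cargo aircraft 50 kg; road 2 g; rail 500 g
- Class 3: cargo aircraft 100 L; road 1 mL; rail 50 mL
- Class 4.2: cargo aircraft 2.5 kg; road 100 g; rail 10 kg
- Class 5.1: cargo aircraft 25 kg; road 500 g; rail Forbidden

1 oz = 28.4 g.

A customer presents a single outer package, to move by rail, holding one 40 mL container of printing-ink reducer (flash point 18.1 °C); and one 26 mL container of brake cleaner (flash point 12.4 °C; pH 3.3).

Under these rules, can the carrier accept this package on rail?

No

Printing-ink reducer: flash point 18.1 °C < 23 °C → Class 3 (Flammable Liquid).
With flash point 12.4 °C (< 23 °C), the brake cleaner falls in Class 3.
Class 3 net quantity: 40 mL + 26 mL = 66 mL.
That exceeds the Class 3 rail limit of 50 mL.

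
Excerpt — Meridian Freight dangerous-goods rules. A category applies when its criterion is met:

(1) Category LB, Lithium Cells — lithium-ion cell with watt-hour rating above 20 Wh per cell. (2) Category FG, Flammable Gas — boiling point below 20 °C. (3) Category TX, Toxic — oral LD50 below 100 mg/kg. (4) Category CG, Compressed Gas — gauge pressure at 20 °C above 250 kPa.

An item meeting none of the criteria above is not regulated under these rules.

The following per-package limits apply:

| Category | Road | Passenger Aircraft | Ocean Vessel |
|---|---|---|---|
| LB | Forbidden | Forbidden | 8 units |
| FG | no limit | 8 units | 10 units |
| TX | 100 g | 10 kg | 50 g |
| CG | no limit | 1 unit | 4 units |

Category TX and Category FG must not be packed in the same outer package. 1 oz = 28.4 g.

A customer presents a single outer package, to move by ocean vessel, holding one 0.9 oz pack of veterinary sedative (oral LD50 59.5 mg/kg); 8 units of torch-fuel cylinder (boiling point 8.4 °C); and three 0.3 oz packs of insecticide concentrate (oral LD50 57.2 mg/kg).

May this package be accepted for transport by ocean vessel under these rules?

No

With oral LD50 59.5 mg/kg (< 100 mg/kg), the veterinary sedative falls in Category TX.
Torch-fuel cylinder: boiling point 8.4 °C < 20 °C → Category FG (Flammable Gas).
The insecticide concentrate has oral LD50 57.2 mg/kg, which is < 100 mg/kg, so it is Category TX (Toxic).
Category TX net quantity: (one 0.9 oz pack = 25.56 g) + (three 0.3 oz packs = 25.56 g) = 51.12 g.
51.12 g exceeds the ocean vessel limit of 50 g for Category TX.
Category FG quantity: 8 units.
8 units ≤ 10 units (ocean vessel limit, Category FG) — within limit.
Category TX and Category FG may not share an outer package.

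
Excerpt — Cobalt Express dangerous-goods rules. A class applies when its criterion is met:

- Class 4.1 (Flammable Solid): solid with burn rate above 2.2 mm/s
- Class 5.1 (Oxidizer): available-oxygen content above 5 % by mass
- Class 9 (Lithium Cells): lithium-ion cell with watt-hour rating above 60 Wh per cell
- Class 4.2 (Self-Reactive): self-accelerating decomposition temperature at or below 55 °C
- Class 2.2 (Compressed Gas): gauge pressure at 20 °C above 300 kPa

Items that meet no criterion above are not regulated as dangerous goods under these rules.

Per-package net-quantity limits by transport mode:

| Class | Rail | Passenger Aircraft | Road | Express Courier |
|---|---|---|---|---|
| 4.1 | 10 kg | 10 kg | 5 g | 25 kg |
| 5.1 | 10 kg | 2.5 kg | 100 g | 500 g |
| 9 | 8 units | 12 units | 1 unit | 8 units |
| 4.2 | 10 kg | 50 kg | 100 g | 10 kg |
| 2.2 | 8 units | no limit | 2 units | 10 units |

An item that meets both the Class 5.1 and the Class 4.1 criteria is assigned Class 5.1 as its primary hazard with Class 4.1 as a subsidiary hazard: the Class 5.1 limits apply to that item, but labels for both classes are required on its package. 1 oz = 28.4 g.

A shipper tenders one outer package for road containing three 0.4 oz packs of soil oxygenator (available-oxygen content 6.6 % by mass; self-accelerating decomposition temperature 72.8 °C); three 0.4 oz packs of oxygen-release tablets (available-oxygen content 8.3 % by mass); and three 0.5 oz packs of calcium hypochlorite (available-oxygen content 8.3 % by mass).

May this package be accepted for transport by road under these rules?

Soil oxygenator: available-oxygen content 6.6 % by mass > 5 % by mass → Class 5.1 (Oxidizer).
Oxygen-release tablets: available-oxygen content 8.3 % by mass > 5 % by mass → Class 5.1 (Oxidizer).
Calcium hypochlorite: available-oxygen content 8.3 % by mass > 5 % by mass → Class 5.1 (Oxidizer).
Class 5.1 net quantity: (three 0.4 oz packs = 34.08 g) + (three 0.4 oz packs = 34.08 g) + (three 0.5 oz packs = 42.6 g) = 110.76 g.
That exceeds the Class 5.1 road limit of 100 g.

No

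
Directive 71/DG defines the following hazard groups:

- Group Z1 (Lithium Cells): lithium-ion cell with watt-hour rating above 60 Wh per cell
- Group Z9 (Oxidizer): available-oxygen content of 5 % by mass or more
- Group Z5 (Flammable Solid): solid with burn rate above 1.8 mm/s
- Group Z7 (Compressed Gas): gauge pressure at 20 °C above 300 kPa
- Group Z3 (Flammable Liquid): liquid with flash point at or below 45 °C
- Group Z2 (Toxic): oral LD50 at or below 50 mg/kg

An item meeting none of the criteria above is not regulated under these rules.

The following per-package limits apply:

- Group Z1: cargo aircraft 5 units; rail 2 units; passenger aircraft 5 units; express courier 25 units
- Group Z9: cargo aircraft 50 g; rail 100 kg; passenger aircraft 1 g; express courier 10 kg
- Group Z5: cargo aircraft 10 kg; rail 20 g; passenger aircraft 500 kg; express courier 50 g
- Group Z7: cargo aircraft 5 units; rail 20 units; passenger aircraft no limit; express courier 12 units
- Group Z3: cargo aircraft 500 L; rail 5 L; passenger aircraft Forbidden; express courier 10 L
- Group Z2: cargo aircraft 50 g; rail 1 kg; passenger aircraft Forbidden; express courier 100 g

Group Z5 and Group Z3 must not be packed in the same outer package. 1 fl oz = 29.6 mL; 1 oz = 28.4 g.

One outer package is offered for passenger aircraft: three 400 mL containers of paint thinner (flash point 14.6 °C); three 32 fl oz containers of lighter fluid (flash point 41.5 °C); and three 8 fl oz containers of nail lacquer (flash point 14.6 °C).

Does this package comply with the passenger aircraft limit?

Flash point 14.6 °C meets the Group Z3 criterion (Flammable Liquid), so the paint thinner is Group Z3.
Flash point 41.5 °C meets the Group Z3 criterion (Flammable Liquid), so the lighter fluid is Group Z3.
The nail lacquer has flash point 14.6 °C, which is ≤ 45 °C, so it is Group Z3 (Flammable Liquid).
Group Z3 net quantity: (three 400 mL containers = 1.2 L) + (three 32 fl oz containers = 2841.6 mL) + (three 8 fl oz containers = 710.4 mL) = 4.752 L.
Group Z3 is Forbidden by passenger aircraft.

No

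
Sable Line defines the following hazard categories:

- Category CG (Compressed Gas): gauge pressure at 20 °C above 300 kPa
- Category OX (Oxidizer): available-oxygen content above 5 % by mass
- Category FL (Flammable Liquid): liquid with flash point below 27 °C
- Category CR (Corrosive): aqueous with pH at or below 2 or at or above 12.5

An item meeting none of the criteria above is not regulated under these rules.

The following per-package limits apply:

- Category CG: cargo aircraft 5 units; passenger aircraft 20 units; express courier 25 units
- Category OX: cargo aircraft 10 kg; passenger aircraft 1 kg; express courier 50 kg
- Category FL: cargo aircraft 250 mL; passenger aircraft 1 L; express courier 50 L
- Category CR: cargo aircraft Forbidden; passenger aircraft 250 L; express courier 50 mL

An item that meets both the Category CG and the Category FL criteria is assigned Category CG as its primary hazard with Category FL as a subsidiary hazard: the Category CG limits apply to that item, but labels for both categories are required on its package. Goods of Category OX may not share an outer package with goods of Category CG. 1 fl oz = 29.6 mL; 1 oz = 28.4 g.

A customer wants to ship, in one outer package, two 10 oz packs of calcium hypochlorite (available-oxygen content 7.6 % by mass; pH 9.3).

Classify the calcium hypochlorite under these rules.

Category OX

The calcium hypochlorite has available-oxygen content 7.6 % by mass, which is > 5 % by mass, so it is Category OX (Oxidizer).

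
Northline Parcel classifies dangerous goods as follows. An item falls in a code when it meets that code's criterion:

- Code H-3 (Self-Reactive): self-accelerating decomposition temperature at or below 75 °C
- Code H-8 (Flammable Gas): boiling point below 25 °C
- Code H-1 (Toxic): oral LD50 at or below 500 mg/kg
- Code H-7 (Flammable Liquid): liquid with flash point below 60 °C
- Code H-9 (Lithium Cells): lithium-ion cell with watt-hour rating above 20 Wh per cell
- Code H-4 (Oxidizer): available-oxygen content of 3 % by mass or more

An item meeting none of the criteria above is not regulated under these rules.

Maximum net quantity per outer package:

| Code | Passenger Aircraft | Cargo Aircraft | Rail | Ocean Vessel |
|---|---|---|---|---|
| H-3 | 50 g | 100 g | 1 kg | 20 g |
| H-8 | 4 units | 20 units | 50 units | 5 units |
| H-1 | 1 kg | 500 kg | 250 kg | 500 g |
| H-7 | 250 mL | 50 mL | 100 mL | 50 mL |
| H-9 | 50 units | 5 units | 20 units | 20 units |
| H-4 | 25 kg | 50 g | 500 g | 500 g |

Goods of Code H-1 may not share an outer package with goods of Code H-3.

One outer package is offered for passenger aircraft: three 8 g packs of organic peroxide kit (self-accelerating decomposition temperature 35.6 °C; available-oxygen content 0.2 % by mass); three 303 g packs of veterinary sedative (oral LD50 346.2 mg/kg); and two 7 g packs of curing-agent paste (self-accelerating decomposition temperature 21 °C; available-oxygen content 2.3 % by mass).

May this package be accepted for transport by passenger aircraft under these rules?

No

The organic peroxide kit has self-accelerating decomposition temperature 35.6 °C, which is ≤ 75 °C, so it is Code H-3 (Self-Reactive).
The veterinary sedative has oral LD50 346.2 mg/kg, which is ≤ 500 mg/kg, so it is Code H-1 (Toxic).
With self-accelerating decomposition temperature 21 °C (≤ 75 °C), the curing-agent paste falls in Code H-3.
Code H-1 quantity: three 303 g packs = 909 g.
That is within the Code H-1 passenger aircraft limit of 1 kg.
Total Code H-3: (three 8 g packs = 24 g) + (two 7 g packs = 14 g) = 38 g.
38 g is within the passenger aircraft limit of 50 g for Code H-3.
Code H-1 and Code H-3 may not share an outer package.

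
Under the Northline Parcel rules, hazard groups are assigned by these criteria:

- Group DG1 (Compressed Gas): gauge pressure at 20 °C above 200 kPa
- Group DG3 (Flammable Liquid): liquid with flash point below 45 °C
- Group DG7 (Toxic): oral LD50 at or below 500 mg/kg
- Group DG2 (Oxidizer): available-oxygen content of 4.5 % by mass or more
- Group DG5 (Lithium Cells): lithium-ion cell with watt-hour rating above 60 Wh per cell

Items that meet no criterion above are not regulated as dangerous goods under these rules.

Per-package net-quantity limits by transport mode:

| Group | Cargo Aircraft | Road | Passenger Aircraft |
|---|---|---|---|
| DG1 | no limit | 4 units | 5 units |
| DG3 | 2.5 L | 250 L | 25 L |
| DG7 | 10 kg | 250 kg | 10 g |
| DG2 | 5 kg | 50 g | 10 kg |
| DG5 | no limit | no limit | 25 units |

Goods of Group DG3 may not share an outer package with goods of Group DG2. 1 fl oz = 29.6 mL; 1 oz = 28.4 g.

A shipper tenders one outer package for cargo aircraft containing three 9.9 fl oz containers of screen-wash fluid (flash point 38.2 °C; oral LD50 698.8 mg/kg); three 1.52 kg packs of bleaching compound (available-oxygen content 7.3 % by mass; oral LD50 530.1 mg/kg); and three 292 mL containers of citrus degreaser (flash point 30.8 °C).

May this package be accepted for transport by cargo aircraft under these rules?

No

Flash point 38.2 °C meets the Group DG3 criterion (Flammable Liquid), so the screen-wash fluid is Group DG3.
The bleaching compound has available-oxygen content 7.3 % by mass, which is ≥ 4.5 % by mass, so it is Group DG2 (Oxidizer).
Flash point 30.8 °C meets the Group DG3 criterion (Flammable Liquid), so the citrus degreaser is Group DG3.
Group DG3 net quantity: (three 9.9 fl oz containers = 879.12 mL) + (three 292 mL containers = 876 mL) = 1755.12 mL.
1755.12 mL ≤ 2.5 L (cargo aircraft limit, Group DG3) — within limit.
Group DG2 quantity: three 1.52 kg packs = 4.56 kg.
That is within the Group DG2 cargo aircraft limit of 5 kg.
Group DG3 and Group DG2 may not share an outer package.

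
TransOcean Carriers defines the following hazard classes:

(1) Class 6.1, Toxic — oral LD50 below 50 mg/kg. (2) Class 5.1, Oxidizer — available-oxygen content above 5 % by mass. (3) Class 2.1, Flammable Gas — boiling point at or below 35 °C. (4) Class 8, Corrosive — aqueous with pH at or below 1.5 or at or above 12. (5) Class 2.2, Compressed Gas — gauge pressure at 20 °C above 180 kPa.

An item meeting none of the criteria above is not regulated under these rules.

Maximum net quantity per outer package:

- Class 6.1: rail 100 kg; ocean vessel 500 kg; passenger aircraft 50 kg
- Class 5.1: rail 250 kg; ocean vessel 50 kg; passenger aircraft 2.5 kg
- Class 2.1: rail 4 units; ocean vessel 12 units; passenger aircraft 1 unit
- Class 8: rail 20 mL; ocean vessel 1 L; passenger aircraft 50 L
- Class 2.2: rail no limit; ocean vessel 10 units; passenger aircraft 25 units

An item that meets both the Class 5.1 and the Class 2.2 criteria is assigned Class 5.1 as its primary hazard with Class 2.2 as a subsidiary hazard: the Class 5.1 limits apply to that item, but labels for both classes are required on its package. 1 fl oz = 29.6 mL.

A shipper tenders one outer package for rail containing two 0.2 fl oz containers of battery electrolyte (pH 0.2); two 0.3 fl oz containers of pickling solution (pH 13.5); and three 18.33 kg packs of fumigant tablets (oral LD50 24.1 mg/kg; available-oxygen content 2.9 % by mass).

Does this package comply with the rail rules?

No

Battery electrolyte: pH 0.2 ≤ 1.5 → Class 8 (Corrosive).
The pickling solution has pH 13.5, which is ≥ 12, so it is Class 8 (Corrosive).
Oral LD50 24.1 mg/kg meets the Class 6.1 criterion (Toxic), so the fumigant tablets are Class 6.1.
Total Class 8: (two 0.2 fl oz containers = 11.84 mL) + (two 0.3 fl oz containers = 17.76 mL) = 29.6 mL.
29.6 mL exceeds the rail limit of 20 mL for Class 8.
Class 6.1 quantity: three 18.33 kg packs = 54.99 kg.
54.99 kg ≤ 100 kg (rail limit, Class 6.1) — within limit.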